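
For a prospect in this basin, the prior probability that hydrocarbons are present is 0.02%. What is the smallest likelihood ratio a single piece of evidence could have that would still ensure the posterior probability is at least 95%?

94981

Prior odds = 0.0002/0.9998 = 1/4999.
Target odds = 0.95/0.05 = 19.
Required Bayes factor = 19 ÷ (1/4999) = 94981.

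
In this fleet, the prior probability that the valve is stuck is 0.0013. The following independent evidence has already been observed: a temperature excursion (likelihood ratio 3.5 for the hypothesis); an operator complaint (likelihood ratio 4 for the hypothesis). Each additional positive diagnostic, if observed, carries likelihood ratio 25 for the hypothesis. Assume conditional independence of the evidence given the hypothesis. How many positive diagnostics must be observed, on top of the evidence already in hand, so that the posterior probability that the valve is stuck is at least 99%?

3

Prior odds = 0.0013/0.9987 = 13/9987.
Combined Bayes factor of the evidence already in hand = 3.5 × 4 = 14.
Odds after that evidence = (13/9987) × 14 = 182/9987.
Target odds = 0.99/0.01 = 99.
Need 25ⁿ ≥ 99 ÷ (182/9987) = 988713/182.
25² = 625 falls short of 988713/182 but 25³ = 15625 reaches it, so n = 3.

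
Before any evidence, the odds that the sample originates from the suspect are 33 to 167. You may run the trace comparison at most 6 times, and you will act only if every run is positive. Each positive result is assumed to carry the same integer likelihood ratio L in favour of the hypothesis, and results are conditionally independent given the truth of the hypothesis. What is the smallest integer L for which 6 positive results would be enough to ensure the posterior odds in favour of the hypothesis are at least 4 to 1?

Prior odds = 33/167.
Target odds = 4.
Need L⁶ ≥ 4 ÷ (33/167) = 668/33.
1⁶ = 1 < 668/33 ≤ 64 = 2⁶, so L = 2.

2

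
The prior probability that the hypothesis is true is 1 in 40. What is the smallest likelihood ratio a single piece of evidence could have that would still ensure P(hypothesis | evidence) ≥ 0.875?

Prior odds = 0.025/0.975 = 1/39.
Target odds = 0.875/0.125 = 7.
Required Bayes factor = 7 ÷ (1/39) = 273.

273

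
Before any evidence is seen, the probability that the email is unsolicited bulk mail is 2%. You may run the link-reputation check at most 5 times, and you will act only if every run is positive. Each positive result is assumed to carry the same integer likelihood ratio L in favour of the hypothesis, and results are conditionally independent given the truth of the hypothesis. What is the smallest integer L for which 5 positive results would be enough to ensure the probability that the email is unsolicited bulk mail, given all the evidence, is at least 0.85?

4

Prior odds = 0.02/0.98 = 1/49.
Target odds = 0.85/0.15 = 17/3.
Need L⁵ ≥ 17/3 ÷ (1/49) = 833/3.
3⁵ = 243 < 833/3 ≤ 1024 = 4⁵, so L = 4.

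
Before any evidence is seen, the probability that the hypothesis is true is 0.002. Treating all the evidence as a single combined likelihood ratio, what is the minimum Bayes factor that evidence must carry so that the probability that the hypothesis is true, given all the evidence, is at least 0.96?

Prior odds = 0.002/0.998 = 1/499.
Target odds = 0.96/0.04 = 24.
Required Bayes factor = 24 ÷ (1/499) = 11976.

11976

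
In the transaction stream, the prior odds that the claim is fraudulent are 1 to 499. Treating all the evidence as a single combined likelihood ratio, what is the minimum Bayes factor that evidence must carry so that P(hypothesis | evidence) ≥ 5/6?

Prior odds = 1/499.
Target odds = (5/6)/(1/6) = 5.
Required Bayes factor = 5 ÷ (1/499) = 2495.

2495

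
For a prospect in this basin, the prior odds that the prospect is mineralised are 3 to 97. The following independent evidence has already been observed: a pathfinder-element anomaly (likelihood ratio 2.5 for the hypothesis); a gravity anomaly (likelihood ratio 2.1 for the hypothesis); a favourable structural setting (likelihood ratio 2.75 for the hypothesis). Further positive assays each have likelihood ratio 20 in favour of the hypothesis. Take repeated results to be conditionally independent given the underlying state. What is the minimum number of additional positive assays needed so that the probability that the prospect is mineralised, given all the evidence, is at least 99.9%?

3

Prior odds = 3/97.
Combined Bayes factor of the evidence already in hand = 2.5 × 2.1 × 2.75 = 14.4375.
Odds after that evidence = (3/97) × 14.4375 = 693/1552.
Target odds = 0.999/0.001 = 999.
Need 20ⁿ ≥ 999 ÷ (693/1552) = 172272/77.
20² = 400 falls short of 172272/77 but 20³ = 8000 reaches it, so n = 3.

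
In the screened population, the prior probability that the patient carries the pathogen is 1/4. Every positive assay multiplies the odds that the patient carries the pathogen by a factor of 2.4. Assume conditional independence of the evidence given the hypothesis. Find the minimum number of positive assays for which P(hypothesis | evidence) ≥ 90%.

Prior odds = 0.25/0.75 = 1/3.
Likelihood ratio per positive assay = 2.4.
Target odds: 0.9 ÷ 0.1 = 9.
Need (1/3) × 2.4ⁿ ≥ 9, i.e. 2.4ⁿ ≥ 27.
2.4³ = 13.824 falls short of 27 but 2.4⁴ = 33.1776 reaches it, so n = 4.

4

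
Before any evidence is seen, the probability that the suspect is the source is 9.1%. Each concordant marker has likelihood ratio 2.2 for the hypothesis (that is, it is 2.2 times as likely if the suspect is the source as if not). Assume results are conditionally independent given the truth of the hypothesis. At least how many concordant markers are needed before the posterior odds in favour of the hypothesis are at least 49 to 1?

8

Prior odds = 0.091/0.909 = 91/909.
Likelihood ratio per concordant marker = 2.2.
Target odds = 49.
Need (91/909) × 2.2ⁿ ≥ 49, i.e. 2.2ⁿ ≥ 6363/13.
2.2⁷ = 19487171/78125 falls short of 6363/13 but 2.2⁸ = 214358881/390625 reaches it, so n = 8.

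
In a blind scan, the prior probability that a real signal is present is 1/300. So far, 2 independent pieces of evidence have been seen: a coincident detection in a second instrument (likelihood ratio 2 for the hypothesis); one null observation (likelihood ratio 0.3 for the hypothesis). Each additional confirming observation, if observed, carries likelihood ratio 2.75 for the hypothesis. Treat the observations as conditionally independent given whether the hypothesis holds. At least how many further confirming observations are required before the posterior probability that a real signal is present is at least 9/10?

9

Prior odds = (1/300)/(299/300) = 1/299.
Combined Bayes factor of the evidence already in hand = 2 × 0.3 = 0.6.
Odds after that evidence = (1/299) × 0.6 = 3/1495.
Target odds = 0.9/0.1 = 9.
Need 2.75ⁿ ≥ 9 ÷ (3/1495) = 4485.
2.75⁸ = 214358881/65536 falls short of 4485 but 2.75⁹ ≈8994.86 reaches it, so n = 9.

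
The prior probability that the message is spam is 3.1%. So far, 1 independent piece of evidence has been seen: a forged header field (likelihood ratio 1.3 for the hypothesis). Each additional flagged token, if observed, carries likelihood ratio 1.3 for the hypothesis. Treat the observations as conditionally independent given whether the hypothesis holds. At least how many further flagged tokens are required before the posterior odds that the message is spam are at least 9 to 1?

21

Prior odds = 0.031/0.969 = 31/969.
Bayes factor of the evidence already in hand = 1.3.
Odds after that evidence = (31/969) × 1.3 = 403/9690.
Target odds = 9.
Need 1.3ⁿ ≥ 9 ÷ (403/9690) = 87210/403.
1.3²⁰ ≈190.05 falls short of 87210/403 but 1.3²¹ ≈247.065 reaches it, so n = 21.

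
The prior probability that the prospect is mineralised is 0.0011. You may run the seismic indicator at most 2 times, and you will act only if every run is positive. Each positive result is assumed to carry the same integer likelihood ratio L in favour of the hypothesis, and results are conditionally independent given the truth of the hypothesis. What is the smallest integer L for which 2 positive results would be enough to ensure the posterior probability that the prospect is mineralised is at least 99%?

Prior odds = 0.0011/0.9989 = 11/9989.
Target odds = 0.99/0.01 = 99.
Need L² ≥ 99 ÷ (11/9989) = 89901.
299² = 89401 < 89901 ≤ 90000 = 300², so L = 300.

300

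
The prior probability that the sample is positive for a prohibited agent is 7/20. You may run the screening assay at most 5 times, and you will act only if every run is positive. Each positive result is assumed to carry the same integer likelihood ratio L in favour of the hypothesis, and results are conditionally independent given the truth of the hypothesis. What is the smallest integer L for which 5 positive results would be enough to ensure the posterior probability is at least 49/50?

Prior odds = 0.35/0.65 = 7/13.
Target odds = 0.98/0.02 = 49.
Need L⁵ ≥ 49 ÷ (7/13) = 91.
2⁵ = 32 < 91 ≤ 243 = 3⁵, so L = 3.

3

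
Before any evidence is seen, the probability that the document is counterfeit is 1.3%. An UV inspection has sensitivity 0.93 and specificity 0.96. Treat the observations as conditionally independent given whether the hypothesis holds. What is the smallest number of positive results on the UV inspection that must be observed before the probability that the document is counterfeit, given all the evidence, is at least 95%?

Prior odds: 0.013 ÷ 0.987 = 13/987.
False-positive rate = 1 − 0.96 = 0.04; likelihood ratio of a positive = 0.93/0.04 = 23.25.
Target odds: 0.95 ÷ 0.05 = 19.
Require 23.25ⁿ ≥ 19 ÷ (13/987) = 18753/13.
23.25² = 540.5625 falls short of 18753/13 but 23.25³ = 804357/64 reaches it, so n = 3.

3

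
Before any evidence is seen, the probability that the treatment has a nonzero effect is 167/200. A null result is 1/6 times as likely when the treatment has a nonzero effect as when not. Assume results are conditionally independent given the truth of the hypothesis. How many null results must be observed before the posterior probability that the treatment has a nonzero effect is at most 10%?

Prior odds = 0.835/0.165 = 167/33.
Likelihood ratio per null result = 1/6.
Target posterior odds = 0.1/0.9 = 1/9.
Need (167/33) × (1/6)ⁿ ≤ 1/9, i.e. (1/6)ⁿ ≤ 11/501.
(1/6)² = 1/36 is still above 11/501 but (1/6)³ = 1/216 is at or below it, so n = 3.

3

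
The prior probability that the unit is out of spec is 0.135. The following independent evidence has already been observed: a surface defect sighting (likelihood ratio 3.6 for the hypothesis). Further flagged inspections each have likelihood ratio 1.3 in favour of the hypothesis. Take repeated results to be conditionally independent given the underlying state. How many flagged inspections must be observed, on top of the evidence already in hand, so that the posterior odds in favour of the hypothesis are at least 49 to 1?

18

Prior odds = 0.135/0.865 = 27/173.
Bayes factor of the evidence already in hand = 3.6.
Odds after that evidence = (27/173) × 3.6 = 486/865.
Target odds = 49.
Need 1.3ⁿ ≥ 49 ÷ (486/865) = 42385/486.
1.3¹⁷ ≈86.5042 falls short of 42385/486 but 1.3¹⁸ ≈112.455 reaches it, so n = 18.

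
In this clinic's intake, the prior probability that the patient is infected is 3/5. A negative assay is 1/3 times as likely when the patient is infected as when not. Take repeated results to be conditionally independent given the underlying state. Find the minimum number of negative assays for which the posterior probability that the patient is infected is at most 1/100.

5

Prior odds: 0.6 ÷ 0.4 = 1.5.
Likelihood ratio per negative assay = 1/3.
Target odds: 0.01 ÷ 0.99 = 1/99.
Need 1.5 × (1/3)ⁿ ≤ 1/99, i.e. (1/3)ⁿ ≤ 2/297.
(1/3)⁴ = 1/81 is still above 2/297 but (1/3)⁵ = 1/243 is at or below it, so n = 5.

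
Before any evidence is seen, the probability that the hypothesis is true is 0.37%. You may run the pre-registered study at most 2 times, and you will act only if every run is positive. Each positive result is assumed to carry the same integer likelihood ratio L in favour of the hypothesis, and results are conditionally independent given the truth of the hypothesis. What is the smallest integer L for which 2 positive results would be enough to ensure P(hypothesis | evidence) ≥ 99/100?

Prior odds = 0.0037/0.9963 = 37/9963.
Target odds = 0.99/0.01 = 99.
Need L² ≥ 99 ÷ (37/9963) = 986337/37.
163² = 26569 < 986337/37 ≤ 26896 = 164², so L = 164.

164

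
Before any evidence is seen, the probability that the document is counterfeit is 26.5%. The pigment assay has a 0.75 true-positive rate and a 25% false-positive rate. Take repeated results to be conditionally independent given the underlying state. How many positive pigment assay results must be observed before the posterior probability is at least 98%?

5

Prior odds: 0.265 ÷ 0.735 = 53/147.
Likelihood ratio of a positive result = 0.75/0.25 = 3.
Target odds: 0.98 ÷ 0.02 = 49.
Require 3ⁿ ≥ 49 ÷ (53/147) = 7203/53.
3⁴ = 81 falls short of 7203/53 but 3⁵ = 243 reaches it, so n = 5.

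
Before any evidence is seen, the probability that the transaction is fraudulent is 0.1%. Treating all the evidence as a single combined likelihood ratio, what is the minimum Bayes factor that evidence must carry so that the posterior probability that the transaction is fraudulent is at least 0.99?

98901

Prior odds = 0.001/0.999 = 1/999.
Target odds = 0.99/0.01 = 99.
Required Bayes factor = 99 ÷ (1/999) = 98901.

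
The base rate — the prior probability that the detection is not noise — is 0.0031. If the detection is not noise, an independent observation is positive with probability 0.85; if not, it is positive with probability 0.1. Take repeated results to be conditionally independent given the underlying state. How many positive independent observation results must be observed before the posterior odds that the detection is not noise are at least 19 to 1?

Prior odds = 0.0031/0.9969 = 31/9969.
Likelihood ratio of a positive = 0.85/0.1 = 8.5.
Target odds = 19.
Require 8.5ⁿ ≥ 19 ÷ (31/9969) = 189411/31.
8.5⁴ = 5220.0625 falls short of 189411/31 but 8.5⁵ = 44370.53125 reaches it, so n = 5.

5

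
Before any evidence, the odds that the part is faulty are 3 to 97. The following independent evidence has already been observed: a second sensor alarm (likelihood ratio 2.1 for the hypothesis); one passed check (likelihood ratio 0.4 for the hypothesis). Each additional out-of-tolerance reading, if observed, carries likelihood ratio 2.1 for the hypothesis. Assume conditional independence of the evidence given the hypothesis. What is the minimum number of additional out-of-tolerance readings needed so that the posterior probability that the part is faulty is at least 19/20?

9

Prior odds = 3/97.
Combined Bayes factor of the evidence already in hand = 2.1 × 0.4 = 0.84.
Odds after that evidence = (3/97) × 0.84 = 63/2425.
Target odds = 0.95/0.05 = 19.
Need 2.1ⁿ ≥ 19 ÷ (63/2425) = 46075/63.
2.1⁸ ≈378.229 falls short of 46075/63 but 2.1⁹ ≈794.28 reaches it, so n = 9.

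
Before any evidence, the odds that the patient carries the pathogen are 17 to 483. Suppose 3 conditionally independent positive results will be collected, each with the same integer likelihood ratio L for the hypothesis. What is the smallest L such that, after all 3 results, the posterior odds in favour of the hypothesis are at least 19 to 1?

Prior odds = 17/483.
Target odds = 19.
Need L³ ≥ 19 ÷ (17/483) = 9177/17.
8³ = 512 < 9177/17 ≤ 729 = 9³, so L = 9.

9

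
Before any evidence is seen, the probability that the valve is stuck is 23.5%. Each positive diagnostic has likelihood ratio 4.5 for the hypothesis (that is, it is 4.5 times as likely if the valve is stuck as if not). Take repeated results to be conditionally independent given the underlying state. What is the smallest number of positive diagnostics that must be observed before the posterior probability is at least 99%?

Prior odds = 0.235/0.765 = 47/153.
Likelihood ratio per positive diagnostic = 4.5.
Target odds: 0.99 ÷ 0.01 = 99.
Need (47/153) × 4.5ⁿ ≥ 99, i.e. 4.5ⁿ ≥ 15147/47.
4.5³ = 91.125 falls short of 15147/47 but 4.5⁴ = 410.0625 reaches it, so n = 4.

4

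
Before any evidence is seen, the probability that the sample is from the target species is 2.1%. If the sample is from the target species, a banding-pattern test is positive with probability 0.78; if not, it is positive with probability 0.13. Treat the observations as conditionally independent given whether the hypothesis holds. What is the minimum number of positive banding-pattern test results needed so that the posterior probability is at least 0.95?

4

Prior odds = 0.021/0.979 = 21/979.
Likelihood ratio of a positive = 0.78/0.13 = 6.
Target odds: 0.95 ÷ 0.05 = 19.
Require 6ⁿ ≥ 19 ÷ (21/979) = 18601/21.
6³ = 216 falls short of 18601/21 but 6⁴ = 1296 reaches it, so n = 4.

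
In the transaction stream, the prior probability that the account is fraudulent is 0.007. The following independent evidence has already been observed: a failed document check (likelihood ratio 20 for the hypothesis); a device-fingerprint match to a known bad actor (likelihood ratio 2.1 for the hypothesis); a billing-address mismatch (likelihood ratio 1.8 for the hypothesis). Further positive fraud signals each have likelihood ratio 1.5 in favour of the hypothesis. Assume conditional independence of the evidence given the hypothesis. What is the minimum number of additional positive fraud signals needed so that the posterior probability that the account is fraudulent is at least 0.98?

12

Prior odds = 0.007/0.993 = 7/993.
Combined Bayes factor of the evidence already in hand = 20 × 2.1 × 1.8 = 75.6.
Odds after that evidence = (7/993) × 75.6 = 882/1655.
Target odds = 0.98/0.02 = 49.
Need 1.5ⁿ ≥ 49 ÷ (882/1655) = 1655/18.
1.5¹¹ = 177147/2048 falls short of 1655/18 but 1.5¹² = 531441/4096 reaches it, so n = 12.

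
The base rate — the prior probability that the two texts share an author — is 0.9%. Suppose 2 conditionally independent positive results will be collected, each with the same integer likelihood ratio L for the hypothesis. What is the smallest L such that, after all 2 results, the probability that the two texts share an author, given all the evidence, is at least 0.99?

Prior odds = 0.009/0.991 = 9/991.
Target odds = 0.99/0.01 = 99.
Need L² ≥ 99 ÷ (9/991) = 10901.
104² = 10816 < 10901 ≤ 11025 = 105², so L = 105.

105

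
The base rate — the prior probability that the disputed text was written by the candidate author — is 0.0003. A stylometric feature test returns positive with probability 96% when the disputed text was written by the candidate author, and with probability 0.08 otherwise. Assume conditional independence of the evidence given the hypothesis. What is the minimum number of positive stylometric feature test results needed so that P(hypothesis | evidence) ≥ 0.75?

4

Prior odds: 0.0003 ÷ 0.9997 = 3/9997.
Likelihood ratio of a positive result = 0.96/0.08 = 12.
Target odds: 0.75 ÷ 0.25 = 3.
Need (3/9997) × 12ⁿ ≥ 3, i.e. 12ⁿ ≥ 9997.
12³ = 1728 falls short of 9997 but 12⁴ = 20736 reaches it, so n = 4.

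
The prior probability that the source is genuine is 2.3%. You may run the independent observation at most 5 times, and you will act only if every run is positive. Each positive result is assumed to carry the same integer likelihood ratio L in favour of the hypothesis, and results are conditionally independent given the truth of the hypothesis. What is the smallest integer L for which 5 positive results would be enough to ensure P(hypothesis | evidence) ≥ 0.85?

Prior odds = 0.023/0.977 = 23/977.
Target odds = 0.85/0.15 = 17/3.
Need L⁵ ≥ 17/3 ÷ (23/977) = 16609/69.
2⁵ = 32 < 16609/69 ≤ 243 = 3⁵, so L = 3.

3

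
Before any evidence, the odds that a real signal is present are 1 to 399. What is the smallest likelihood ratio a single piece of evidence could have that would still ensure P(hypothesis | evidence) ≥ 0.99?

Prior odds = 1/399.
Target odds = 0.99/0.01 = 99.
Required Bayes factor = 99 ÷ (1/399) = 39501.

39501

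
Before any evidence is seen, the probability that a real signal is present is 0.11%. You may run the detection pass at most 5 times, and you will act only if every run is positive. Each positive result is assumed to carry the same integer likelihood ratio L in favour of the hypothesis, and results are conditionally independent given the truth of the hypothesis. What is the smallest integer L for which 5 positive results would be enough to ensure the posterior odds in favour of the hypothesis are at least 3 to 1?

5

Prior odds = 0.0011/0.9989 = 11/9989.
Target odds = 3.
Need L⁵ ≥ 3 ÷ (11/9989) = 29967/11.
4⁵ = 1024 < 29967/11 ≤ 3125 = 5⁵, so L = 5.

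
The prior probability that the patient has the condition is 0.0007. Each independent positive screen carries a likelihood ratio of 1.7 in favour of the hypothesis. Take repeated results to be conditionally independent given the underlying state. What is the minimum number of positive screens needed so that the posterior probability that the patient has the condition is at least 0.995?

24

Prior odds = 0.0007/0.9993 = 7/9993.
Likelihood ratio per positive screen = 1.7.
Target posterior odds = 0.995/0.005 = 199.
Require 1.7ⁿ ≥ 199 ÷ (7/9993) = 1988607/7.
1.7²³ ≈199676 falls short of 1988607/7 but 1.7²⁴ ≈339449 reaches it, so n = 24.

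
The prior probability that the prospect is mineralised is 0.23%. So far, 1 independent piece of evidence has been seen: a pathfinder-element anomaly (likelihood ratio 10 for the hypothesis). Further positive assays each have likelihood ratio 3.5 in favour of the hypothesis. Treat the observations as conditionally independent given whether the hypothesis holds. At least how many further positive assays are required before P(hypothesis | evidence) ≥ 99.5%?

Prior odds = 0.0023/0.9977 = 23/9977.
Bayes factor of the evidence already in hand = 10.
Odds after that evidence = (23/9977) × 10 = 230/9977.
Target odds = 0.995/0.005 = 199.
Need 3.5ⁿ ≥ 199 ÷ (230/9977) = 1985423/230.
3.5⁷ = 823543/128 falls short of 1985423/230 but 3.5⁸ = 5764801/256 reaches it, so n = 8.

8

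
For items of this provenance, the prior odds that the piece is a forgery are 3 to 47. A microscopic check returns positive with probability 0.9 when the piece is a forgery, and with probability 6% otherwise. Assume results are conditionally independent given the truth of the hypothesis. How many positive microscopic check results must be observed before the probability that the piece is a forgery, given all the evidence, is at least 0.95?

Prior odds = 3/47.
Likelihood ratio of a positive result = 0.9/0.06 = 15.
Target posterior odds = 0.95/0.05 = 19.
Require 15ⁿ ≥ 19 ÷ (3/47) = 893/3.
15² = 225 falls short of 893/3 but 15³ = 3375 reaches it, so n = 3.

3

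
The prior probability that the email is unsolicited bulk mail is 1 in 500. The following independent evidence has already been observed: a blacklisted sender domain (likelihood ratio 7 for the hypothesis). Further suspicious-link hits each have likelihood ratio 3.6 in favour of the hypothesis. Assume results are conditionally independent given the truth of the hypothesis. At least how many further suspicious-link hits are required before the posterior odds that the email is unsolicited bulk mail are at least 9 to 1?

6

Prior odds = 0.002/0.998 = 1/499.
Bayes factor of the evidence already in hand = 7.
Odds after that evidence = (1/499) × 7 = 7/499.
Target odds = 9.
Need 3.6ⁿ ≥ 9 ÷ (7/499) = 4491/7.
3.6⁵ = 604.66176 falls short of 4491/7 but 3.6⁶ = 34012224/15625 reaches it, so n = 6.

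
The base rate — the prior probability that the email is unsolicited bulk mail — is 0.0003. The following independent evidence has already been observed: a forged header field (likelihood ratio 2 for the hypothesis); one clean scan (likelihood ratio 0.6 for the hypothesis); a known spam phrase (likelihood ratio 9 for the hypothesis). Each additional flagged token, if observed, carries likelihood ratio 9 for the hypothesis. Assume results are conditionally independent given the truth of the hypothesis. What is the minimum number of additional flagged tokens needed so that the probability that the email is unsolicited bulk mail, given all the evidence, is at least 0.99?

Prior odds = 0.0003/0.9997 = 3/9997.
Combined Bayes factor of the evidence already in hand = 2 × 0.6 × 9 = 10.8.
Odds after that evidence = (3/9997) × 10.8 = 162/49985.
Target odds = 0.99/0.01 = 99.
Need 9ⁿ ≥ 99 ÷ (162/49985) = 549835/18.
9⁴ = 6561 falls short of 549835/18 but 9⁵ = 59049 reaches it, so n = 5.

5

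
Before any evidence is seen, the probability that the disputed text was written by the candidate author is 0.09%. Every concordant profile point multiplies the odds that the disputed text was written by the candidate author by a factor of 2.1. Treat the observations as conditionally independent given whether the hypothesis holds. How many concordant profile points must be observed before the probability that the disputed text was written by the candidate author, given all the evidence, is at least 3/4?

11

Prior odds = 0.0009/0.9991 = 9/9991.
Likelihood ratio per concordant profile point = 2.1.
Target posterior odds = 0.75/0.25 = 3.
Need (9/9991) × 2.1ⁿ ≥ 3, i.e. 2.1ⁿ ≥ 9991/3.
2.1¹⁰ ≈1667.99 falls short of 9991/3 but 2.1¹¹ ≈3502.78 reaches it, so n = 11.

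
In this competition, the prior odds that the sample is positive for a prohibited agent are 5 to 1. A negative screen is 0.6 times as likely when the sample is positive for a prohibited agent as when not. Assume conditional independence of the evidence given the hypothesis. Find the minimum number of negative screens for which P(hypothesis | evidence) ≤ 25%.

6

Prior odds = 5.
Likelihood ratio per negative screen = 0.6.
Target odds: 0.25 ÷ 0.75 = 1/3.
Require 0.6ⁿ ≤ 1/3 ÷ 5 = 1/15.
0.6⁵ = 0.07776 is still above 1/15 but 0.6⁶ = 729/15625 is at or below it, so n = 6.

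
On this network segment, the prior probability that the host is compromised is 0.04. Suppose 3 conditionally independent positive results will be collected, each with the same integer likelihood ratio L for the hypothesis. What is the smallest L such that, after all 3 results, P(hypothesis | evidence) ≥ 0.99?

Prior odds = 0.04/0.96 = 1/24.
Target odds = 0.99/0.01 = 99.
Need L³ ≥ 99 ÷ (1/24) = 2376.
13³ = 2197 < 2376 ≤ 2744 = 14³, so L = 14.

14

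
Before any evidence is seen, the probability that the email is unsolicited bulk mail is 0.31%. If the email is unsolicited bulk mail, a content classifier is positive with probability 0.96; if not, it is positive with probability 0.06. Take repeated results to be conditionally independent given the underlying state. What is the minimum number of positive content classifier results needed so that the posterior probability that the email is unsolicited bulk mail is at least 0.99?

Prior odds: 0.0031 ÷ 0.9969 = 31/9969.
Likelihood ratio of a positive = 0.96/0.06 = 16.
Target posterior odds = 0.99/0.01 = 99.
Require 16ⁿ ≥ 99 ÷ (31/9969) = 986931/31.
16³ = 4096 falls short of 986931/31 but 16⁴ = 65536 reaches it, so n = 4.

4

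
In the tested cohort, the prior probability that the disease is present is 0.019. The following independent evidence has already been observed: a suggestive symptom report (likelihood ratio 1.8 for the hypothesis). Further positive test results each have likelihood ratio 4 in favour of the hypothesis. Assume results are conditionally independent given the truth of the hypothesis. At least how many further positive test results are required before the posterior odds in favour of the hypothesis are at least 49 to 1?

6

Prior odds = 0.019/0.981 = 19/981.
Bayes factor of the evidence already in hand = 1.8.
Odds after that evidence = (19/981) × 1.8 = 19/545.
Target odds = 49.
Need 4ⁿ ≥ 49 ÷ (19/545) = 26705/19.
4⁵ = 1024 falls short of 26705/19 but 4⁶ = 4096 reaches it, so n = 6.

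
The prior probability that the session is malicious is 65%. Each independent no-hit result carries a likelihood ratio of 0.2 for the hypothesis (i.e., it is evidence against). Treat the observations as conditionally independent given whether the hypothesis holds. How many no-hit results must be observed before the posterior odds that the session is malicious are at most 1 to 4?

2

Prior odds: 0.65 ÷ 0.35 = 13/7.
Likelihood ratio per no-hit result = 0.2.
Target odds = 0.25.
Require 0.2ⁿ ≤ 0.25 ÷ (13/7) = 7/52.
0.2¹ = 0.2 is still above 7/52 but 0.2² = 0.04 is at or below it, so n = 2.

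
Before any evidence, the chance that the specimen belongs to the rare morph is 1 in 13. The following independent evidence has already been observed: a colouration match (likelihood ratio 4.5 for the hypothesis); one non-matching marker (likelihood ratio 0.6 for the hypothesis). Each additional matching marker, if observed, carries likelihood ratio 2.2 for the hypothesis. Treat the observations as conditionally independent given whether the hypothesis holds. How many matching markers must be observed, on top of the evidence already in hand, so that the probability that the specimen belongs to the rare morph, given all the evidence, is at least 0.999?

Prior odds = (1/13)/(12/13) = 1/12.
Combined Bayes factor of the evidence already in hand = 4.5 × 0.6 = 2.7.
Odds after that evidence = (1/12) × 2.7 = 0.225.
Target odds = 0.999/0.001 = 999.
Need 2.2ⁿ ≥ 999 ÷ 0.225 = 4440.
2.2¹⁰ ≈2655.99 falls short of 4440 but 2.2¹¹ ≈5843.18 reaches it, so n = 11.

11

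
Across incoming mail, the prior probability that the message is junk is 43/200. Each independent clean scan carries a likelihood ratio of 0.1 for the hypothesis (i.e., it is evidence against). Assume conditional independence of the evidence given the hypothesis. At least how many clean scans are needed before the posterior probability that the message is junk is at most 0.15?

1

Prior odds: 0.215 ÷ 0.785 = 43/157.
Likelihood ratio per clean scan = 0.1.
Target posterior odds = 0.15/0.85 = 3/17.
Need (43/157) × 0.1ⁿ ≤ 3/17, i.e. 0.1ⁿ ≤ 471/731.
0.1¹ = 0.1, which is already at or below the required 471/731; so n = 1.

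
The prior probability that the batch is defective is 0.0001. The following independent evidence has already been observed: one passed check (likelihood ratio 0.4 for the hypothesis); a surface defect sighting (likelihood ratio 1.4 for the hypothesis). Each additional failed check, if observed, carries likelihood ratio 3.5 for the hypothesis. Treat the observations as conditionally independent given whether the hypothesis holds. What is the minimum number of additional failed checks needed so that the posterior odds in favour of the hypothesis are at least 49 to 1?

11

Prior odds = 0.0001/0.9999 = 1/9999.
Combined Bayes factor of the evidence already in hand = 0.4 × 1.4 = 0.56.
Odds after that evidence = (1/9999) × 0.56 = 14/249975.
Target odds = 49.
Need 3.5ⁿ ≥ 49 ÷ (14/249975) = 874912.5.
3.5¹⁰ = 282475249/1024 falls short of 874912.5 but 3.5¹¹ ≈965492 reaches it, so n = 11.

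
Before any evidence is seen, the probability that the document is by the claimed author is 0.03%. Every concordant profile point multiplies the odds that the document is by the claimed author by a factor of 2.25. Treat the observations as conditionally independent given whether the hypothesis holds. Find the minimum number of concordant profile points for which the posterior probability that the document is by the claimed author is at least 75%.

12

Prior odds: 0.0003 ÷ 0.9997 = 3/9997.
Likelihood ratio per concordant profile point = 2.25.
Target posterior odds = 0.75/0.25 = 3.
Need (3/9997) × 2.25ⁿ ≥ 3, i.e. 2.25ⁿ ≥ 9997.
2.25¹¹ ≈7481.83 falls short of 9997 but 2.25¹² ≈16834.1 reaches it, so n = 12.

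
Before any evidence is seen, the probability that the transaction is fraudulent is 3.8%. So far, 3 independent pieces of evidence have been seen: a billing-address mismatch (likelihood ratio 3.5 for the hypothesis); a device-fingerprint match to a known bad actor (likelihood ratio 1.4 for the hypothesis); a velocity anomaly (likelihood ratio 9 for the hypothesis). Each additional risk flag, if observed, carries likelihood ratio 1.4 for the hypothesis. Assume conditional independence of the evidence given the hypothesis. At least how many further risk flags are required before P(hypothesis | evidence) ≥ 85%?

4

Prior odds = 0.038/0.962 = 19/481.
Combined Bayes factor of the evidence already in hand = 3.5 × 1.4 × 9 = 44.1.
Odds after that evidence = (19/481) × 44.1 = 8379/4810.
Target odds = 0.85/0.15 = 17/3.
Need 1.4ⁿ ≥ 17/3 ÷ (8379/4810) = 81770/25137.
1.4³ = 2.744 falls short of 81770/25137 but 1.4⁴ = 3.8416 reaches it, so n = 4.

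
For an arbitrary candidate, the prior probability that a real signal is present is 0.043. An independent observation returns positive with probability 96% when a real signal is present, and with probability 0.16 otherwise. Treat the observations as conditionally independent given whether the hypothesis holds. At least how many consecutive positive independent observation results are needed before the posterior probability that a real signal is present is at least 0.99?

Prior odds: 0.043 ÷ 0.957 = 43/957.
Likelihood ratio of a positive result = 0.96/0.16 = 6.
Target posterior odds = 0.99/0.01 = 99.
Need (43/957) × 6ⁿ ≥ 99, i.e. 6ⁿ ≥ 94743/43.
6⁴ = 1296 falls short of 94743/43 but 6⁵ = 7776 reaches it, so n = 5.

5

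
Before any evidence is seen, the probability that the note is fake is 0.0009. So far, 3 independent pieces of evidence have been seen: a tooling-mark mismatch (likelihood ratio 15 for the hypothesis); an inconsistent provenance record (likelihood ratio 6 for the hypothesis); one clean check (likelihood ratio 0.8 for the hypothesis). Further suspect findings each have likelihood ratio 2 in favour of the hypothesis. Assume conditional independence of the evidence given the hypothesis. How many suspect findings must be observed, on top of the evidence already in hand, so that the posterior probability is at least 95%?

9

Prior odds = 0.0009/0.9991 = 9/9991.
Combined Bayes factor of the evidence already in hand = 15 × 6 × 0.8 = 72.
Odds after that evidence = (9/9991) × 72 = 648/9991.
Target odds = 0.95/0.05 = 19.
Need 2ⁿ ≥ 19 ÷ (648/9991) = 189829/648.
2⁸ = 256 falls short of 189829/648 but 2⁹ = 512 reaches it, so n = 9.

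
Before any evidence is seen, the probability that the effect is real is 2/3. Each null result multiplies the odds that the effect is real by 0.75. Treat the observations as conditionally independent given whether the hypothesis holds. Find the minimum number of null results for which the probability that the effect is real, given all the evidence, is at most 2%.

16

Prior odds: (2/3) ÷ (1/3) = 2.
Likelihood ratio per null result = 0.75.
Target posterior odds = 0.02/0.98 = 1/49.
Require 0.75ⁿ ≤ 1/49 ÷ 2 = 1/98.
0.75¹⁵ ≈0.0133635 is still above 1/98 but 0.75¹⁶ ≈0.0100226 is at or below it, so n = 16.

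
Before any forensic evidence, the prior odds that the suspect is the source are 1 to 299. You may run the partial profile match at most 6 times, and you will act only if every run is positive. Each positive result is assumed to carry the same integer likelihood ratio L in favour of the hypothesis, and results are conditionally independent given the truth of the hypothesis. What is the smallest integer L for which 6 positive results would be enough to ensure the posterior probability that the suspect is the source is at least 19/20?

5

Prior odds = 1/299.
Target odds = 0.95/0.05 = 19.
Need L⁶ ≥ 19 ÷ (1/299) = 5681.
4⁶ = 4096 < 5681 ≤ 15625 = 5⁶, so L = 5.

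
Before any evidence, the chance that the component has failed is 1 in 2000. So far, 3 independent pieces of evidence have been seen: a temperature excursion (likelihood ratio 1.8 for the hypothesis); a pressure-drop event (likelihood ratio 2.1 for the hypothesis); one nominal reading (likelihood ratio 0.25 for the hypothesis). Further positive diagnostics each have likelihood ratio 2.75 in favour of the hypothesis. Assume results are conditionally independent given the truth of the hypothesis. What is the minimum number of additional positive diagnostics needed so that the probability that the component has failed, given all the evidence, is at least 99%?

13

Prior odds = 0.0005/0.9995 = 1/1999.
Combined Bayes factor of the evidence already in hand = 1.8 × 2.1 × 0.25 = 0.945.
Odds after that evidence = (1/1999) × 0.945 = 189/399800.
Target odds = 0.99/0.01 = 99.
Need 2.75ⁿ ≥ 99 ÷ (189/399800) = 4397800/21.
2.75¹² ≈187065 falls short of 4397800/21 but 2.75¹³ ≈514428 reaches it, so n = 13.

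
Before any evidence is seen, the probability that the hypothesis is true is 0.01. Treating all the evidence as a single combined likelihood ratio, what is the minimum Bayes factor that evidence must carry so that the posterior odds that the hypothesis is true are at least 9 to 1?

891

Prior odds = 0.01/0.99 = 1/99.
Target odds = 9.
Required Bayes factor = 9 ÷ (1/99) = 891.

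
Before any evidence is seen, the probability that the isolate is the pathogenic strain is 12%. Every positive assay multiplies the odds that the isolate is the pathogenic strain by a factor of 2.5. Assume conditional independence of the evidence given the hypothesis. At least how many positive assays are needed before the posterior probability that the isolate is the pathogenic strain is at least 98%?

Prior odds: 0.12 ÷ 0.88 = 3/22.
Likelihood ratio per positive assay = 2.5.
Target posterior odds = 0.98/0.02 = 49.
Require 2.5ⁿ ≥ 49 ÷ (3/22) = 1078/3.
2.5⁶ = 244.140625 falls short of 1078/3 but 2.5⁷ = 610.3515625 reaches it, so n = 7.

7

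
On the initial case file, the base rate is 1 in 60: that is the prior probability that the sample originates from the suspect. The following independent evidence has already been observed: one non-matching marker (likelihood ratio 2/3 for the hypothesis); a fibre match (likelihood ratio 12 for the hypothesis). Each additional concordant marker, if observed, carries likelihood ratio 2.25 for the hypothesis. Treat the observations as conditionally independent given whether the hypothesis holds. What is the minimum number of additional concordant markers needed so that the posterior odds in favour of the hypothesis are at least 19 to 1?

7

Prior odds = (1/60)/(59/60) = 1/59.
Combined Bayes factor of the evidence already in hand = (2/3) × 12 = 8.
Odds after that evidence = (1/59) × 8 = 8/59.
Target odds = 19.
Need 2.25ⁿ ≥ 19 ÷ (8/59) = 140.125.
2.25⁶ = 531441/4096 falls short of 140.125 but 2.25⁷ = 4782969/16384 reaches it, so n = 7.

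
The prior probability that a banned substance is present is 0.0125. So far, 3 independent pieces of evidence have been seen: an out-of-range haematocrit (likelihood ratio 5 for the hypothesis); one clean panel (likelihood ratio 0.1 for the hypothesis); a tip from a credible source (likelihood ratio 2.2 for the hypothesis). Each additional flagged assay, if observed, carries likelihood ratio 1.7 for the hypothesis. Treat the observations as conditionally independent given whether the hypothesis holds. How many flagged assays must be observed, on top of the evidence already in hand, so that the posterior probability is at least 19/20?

14

Prior odds = 0.0125/0.9875 = 1/79.
Combined Bayes factor of the evidence already in hand = 5 × 0.1 × 2.2 = 1.1.
Odds after that evidence = (1/79) × 1.1 = 11/790.
Target odds = 0.95/0.05 = 19.
Need 1.7ⁿ ≥ 19 ÷ (11/790) = 15010/11.
1.7¹³ ≈990.458 falls short of 15010/11 but 1.7¹⁴ ≈1683.78 reaches it, so n = 14.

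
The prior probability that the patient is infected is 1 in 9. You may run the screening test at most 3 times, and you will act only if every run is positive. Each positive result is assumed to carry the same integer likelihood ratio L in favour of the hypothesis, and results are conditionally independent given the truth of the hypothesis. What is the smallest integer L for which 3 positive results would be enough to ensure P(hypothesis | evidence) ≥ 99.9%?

Prior odds = (1/9)/(8/9) = 0.125.
Target odds = 0.999/0.001 = 999.
Need L³ ≥ 999 ÷ 0.125 = 7992.
19³ = 6859 < 7992 ≤ 8000 = 20³, so L = 20.

20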